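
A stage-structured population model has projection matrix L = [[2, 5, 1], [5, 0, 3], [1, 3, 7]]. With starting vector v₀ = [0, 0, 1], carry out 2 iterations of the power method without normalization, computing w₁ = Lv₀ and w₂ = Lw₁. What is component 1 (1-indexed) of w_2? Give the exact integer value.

w1 = Lv₀ = (1, 3, 7)
w2 = Lw1 = (24, 26, 59)
The requested component of w2 is 24.

24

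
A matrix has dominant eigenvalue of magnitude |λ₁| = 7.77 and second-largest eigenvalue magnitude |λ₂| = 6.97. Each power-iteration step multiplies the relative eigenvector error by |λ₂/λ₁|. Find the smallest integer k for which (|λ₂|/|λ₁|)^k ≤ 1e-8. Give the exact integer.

170

|λ₂/λ₁| = 6.97/7.77 = 0.89704
Need k ≥ ln(1e-8) / ln(0.89704) = -18.4207 / -0.1087 ≈ 169.534
Smallest integer k satisfying the bound: 170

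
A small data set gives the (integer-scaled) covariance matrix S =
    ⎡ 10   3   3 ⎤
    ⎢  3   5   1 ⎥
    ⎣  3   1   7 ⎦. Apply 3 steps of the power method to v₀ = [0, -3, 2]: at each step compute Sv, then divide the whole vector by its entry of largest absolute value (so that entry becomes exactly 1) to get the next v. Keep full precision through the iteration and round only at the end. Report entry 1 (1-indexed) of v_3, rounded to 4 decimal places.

Sv0 = (-3.00000, -13.00000, 11.00000); divide by -13.00000 → v1 = (0.23077, 1.00000, -0.84615)
Sv1 = (2.76923, 4.84615, -4.23077); divide by 4.84615 → v2 = (0.57143, 1.00000, -0.87302)
Sv2 = (6.09524, 5.84127, -3.39683); divide by 6.09524 → v3 = (1.00000, 0.95833, -0.55729)
Requested entry of v3: -384/-384 = 1.0000

1.0000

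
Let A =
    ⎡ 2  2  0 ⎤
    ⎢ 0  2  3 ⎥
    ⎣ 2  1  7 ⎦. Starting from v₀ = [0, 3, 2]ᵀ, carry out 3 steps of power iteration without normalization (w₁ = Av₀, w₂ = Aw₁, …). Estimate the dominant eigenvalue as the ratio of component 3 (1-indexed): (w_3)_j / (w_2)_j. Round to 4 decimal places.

8.0280

w1 = Av₀ = (2·0 + 2·3 + 0·2; 0·0 + 2·3 + 3·2; 2·0 + 1·3 + 7·2) = (6, 12, 17)
w2 = Aw1 = (2·6 + 2·12 + 0·17; 0·6 + 2·12 + 3·17; 2·6 + 1·12 + 7·17) = (36, 75, 143)
w3 = Aw2 = (222, 579, 1148)
Ratio at component: 1148 / 143 = 8.0280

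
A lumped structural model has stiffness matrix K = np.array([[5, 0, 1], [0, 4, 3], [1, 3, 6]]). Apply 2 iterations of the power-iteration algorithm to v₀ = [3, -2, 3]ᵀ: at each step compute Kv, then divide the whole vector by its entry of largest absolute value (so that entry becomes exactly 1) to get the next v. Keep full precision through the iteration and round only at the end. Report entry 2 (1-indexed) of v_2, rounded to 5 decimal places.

0.44144

Kv0 = (18.000000, 1.000000, 15.000000); divide by 18.000000 → v1 = (1.000000, 0.055556, 0.833333)
Kv1 = (5.833333, 2.722222, 6.166667); divide by 6.166667 → v2 = (0.945946, 0.441441, 1.000000)
Requested entry of v2: 49/111 = 0.44144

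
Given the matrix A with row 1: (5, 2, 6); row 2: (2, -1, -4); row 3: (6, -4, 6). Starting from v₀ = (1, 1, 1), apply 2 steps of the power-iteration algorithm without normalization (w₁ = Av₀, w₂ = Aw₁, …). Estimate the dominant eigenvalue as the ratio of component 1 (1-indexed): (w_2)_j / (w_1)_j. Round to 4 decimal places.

w1 = Av₀ = (13, -3, 8)
w2 = Aw1 = (107, -3, 138)
Ratio at component: 107 / 13 = 8.2308

λ ≈ 8.2308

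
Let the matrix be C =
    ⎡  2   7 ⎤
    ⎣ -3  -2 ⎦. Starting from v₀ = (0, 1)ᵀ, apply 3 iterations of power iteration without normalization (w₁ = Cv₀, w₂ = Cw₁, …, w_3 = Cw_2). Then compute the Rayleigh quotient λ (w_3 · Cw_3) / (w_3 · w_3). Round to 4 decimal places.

w1 = Cv₀ = (7, -2)
w2 = Cw1 = (0, -17)
w3 = Cw2 = (-119, 34)
Cw3 = (0, 289)
w3·Cw3 = (-119)·0 + 34·289 = 9826; w3·w3 = (-119)·(-119) + 34·34 = 15317
λ ≈ 9826/15317 = 0.6415

λ ≈ 0.6415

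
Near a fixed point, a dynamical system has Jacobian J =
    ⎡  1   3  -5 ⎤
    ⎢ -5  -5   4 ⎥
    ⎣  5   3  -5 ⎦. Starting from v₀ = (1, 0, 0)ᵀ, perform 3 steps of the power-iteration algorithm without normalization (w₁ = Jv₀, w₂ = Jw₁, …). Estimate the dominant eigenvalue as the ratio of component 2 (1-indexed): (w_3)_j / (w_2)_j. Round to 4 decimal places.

λ ≈ -3.6250

w1 = Jv₀ = (1·1 + 3·0 + (-5)·0; (-5)·1 + (-5)·0 + 4·0; 5·1 + 3·0 + (-5)·0) = (1, -5, 5)
w2 = Jw1 = (1·1 + 3·(-5) + (-5)·5; (-5)·1 + (-5)·(-5) + 4·5; 5·1 + 3·(-5) + (-5)·5) = (-39, 40, -35)
w3 = Jw2 = (256, -145, 100)
Ratio at component: -145 / 40 = -3.6250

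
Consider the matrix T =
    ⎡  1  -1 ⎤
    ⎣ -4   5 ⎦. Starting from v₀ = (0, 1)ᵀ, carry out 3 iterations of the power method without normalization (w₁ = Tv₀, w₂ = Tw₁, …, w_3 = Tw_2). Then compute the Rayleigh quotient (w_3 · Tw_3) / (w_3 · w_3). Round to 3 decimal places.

5.828

w1 = Tv₀ = (-1, 5)
w2 = Tw1 = (-6, 29)
w3 = Tw2 = (-35, 169)
Tw3 = (-204, 985)
w3·Tw3 = (-35)·(-204) + 169·985 = 173605; w3·w3 = (-35)·(-35) + 169·169 = 29786
λ ≈ 173605/29786 = 5.828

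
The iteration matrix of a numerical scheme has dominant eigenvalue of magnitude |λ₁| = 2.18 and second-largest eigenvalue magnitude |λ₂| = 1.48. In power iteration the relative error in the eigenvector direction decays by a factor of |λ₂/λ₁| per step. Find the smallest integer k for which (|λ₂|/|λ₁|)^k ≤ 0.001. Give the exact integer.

|λ₂/λ₁| = 1.48/2.18 = 0.67890
Need k ≥ ln(0.001) / ln(0.67890) = -6.9078 / -0.3873 ≈ 17.836
Smallest integer k satisfying the bound: 18

18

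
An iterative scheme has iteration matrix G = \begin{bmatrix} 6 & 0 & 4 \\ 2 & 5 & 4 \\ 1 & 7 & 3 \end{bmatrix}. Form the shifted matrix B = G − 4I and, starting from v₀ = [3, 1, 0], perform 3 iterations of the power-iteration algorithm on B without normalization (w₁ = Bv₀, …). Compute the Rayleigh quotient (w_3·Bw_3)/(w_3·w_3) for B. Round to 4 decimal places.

6.6144

B = G − 4I has rows (2, 0, 4); (2, 1, 4); (1, 7, -1)
w1 = Bv₀ = (6, 7, 10)
w2 = Bw1 = (52, 59, 45)
w3 = Bw2 = (284, 343, 420)
Bw3 = (2248, 2591, 2265)
w3·Bw3 = 2478445; w3·w3 = 374705; μ ≈ 2478445/374705 = 6.6144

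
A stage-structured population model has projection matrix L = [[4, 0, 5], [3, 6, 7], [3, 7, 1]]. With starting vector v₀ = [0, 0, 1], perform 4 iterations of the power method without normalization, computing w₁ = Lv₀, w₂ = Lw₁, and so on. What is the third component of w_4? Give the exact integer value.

8261

w1 = Lv₀ = (4·0 + 0·0 + 5·1; 3·0 + 6·0 + 7·1; 3·0 + 7·0 + 1·1) = (5, 7, 1)
w2 = Lw1 = (4·5 + 0·7 + 5·1; 3·5 + 6·7 + 7·1; 3·5 + 7·7 + 1·1) = (25, 64, 65)
w3 = Lw2 = (425, 914, 588)
w4 = Lw3 = (4640, 10875, 8261)
The requested component of w4 is 8261.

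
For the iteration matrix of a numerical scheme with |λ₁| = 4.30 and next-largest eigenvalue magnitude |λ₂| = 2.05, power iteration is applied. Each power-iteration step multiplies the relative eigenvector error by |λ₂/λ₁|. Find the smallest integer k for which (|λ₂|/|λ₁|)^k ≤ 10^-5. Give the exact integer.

|λ₂/λ₁| = 2.05/4.30 = 0.47674
Need k ≥ ln(10^-5) / ln(0.47674) = -11.5129 / -0.7408 ≈ 15.542
Smallest integer k satisfying the bound: 16

16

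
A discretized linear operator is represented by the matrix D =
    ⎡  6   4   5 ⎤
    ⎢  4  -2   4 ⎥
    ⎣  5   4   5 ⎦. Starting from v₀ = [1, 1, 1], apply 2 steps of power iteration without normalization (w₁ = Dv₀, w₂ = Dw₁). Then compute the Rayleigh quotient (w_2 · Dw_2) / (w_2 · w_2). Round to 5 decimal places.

λ ≈ 12.68506

w1 = Dv₀ = (6·1 + 4·1 + 5·1; 4·1 + (-2)·1 + 4·1; 5·1 + 4·1 + 5·1) = (15, 6, 14)
w2 = Dw1 = (6·15 + 4·6 + 5·14; 4·15 + (-2)·6 + 4·14; 5·15 + 4·6 + 5·14) = (184, 104, 169)
Dw2 = (2365, 1204, 2181)
w2·Dw2 = 184·2365 + 104·1204 + 169·2181 = 928965; w2·w2 = 184·184 + 104·104 + 169·169 = 73233
λ ≈ 928965/73233 = 12.68506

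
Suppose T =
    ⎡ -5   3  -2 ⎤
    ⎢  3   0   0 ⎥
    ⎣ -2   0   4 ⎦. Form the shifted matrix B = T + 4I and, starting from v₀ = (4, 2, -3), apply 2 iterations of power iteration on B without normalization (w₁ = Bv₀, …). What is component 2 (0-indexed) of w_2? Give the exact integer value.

-272

B = T + 4I has rows (-1, 3, -2); (3, 4, 0); (-2, 0, 8)
w1 = Bv₀ = ((-1)·4 + 3·2 + (-2)·(-3); 3·4 + 4·2 + 0·(-3); (-2)·4 + 0·2 + 8·(-3)) = (8, 20, -32)
w2 = Bw1 = ((-1)·8 + 3·20 + (-2)·(-32); 3·8 + 4·20 + 0·(-32); (-2)·8 + 0·20 + 8·(-32)) = (116, 104, -272)
Requested component of w2: -272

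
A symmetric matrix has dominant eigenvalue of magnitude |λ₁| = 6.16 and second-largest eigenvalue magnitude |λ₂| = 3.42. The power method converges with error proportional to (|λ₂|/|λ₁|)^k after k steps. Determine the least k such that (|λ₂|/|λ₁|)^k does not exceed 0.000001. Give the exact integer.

|λ₂/λ₁| = 3.42/6.16 = 0.55519
Need k ≥ ln(0.000001) / ln(0.55519) = -13.8155 / -0.5884 ≈ 23.478
Smallest integer k satisfying the bound: 24

24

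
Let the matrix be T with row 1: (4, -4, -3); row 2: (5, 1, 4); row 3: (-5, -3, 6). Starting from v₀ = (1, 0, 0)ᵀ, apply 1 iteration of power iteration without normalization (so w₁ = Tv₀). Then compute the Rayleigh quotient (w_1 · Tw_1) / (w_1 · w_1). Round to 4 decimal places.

w1 = Tv₀ = (4·1 + (-4)·0 + (-3)·0; 5·1 + 1·0 + 4·0; (-5)·1 + (-3)·0 + 6·0) = (4, 5, -5)
Tw1 = (11, 5, -65)
w1·Tw1 = 4·11 + 5·5 + (-5)·(-65) = 394; w1·w1 = 4·4 + 5·5 + (-5)·(-5) = 66
λ ≈ 394/66 = 5.9697

5.9697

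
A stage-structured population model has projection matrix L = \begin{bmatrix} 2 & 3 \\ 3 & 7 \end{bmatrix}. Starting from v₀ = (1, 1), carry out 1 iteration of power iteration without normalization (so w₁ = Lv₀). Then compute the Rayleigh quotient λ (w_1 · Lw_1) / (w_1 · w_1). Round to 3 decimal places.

w1 = Lv₀ = (2·1 + 3·1; 3·1 + 7·1) = (5, 10)
Lw1 = (40, 85)
w1·Lw1 = 5·40 + 10·85 = 1050; w1·w1 = 5·5 + 10·10 = 125
λ ≈ 1050/125 = 8.400

λ ≈ 8.400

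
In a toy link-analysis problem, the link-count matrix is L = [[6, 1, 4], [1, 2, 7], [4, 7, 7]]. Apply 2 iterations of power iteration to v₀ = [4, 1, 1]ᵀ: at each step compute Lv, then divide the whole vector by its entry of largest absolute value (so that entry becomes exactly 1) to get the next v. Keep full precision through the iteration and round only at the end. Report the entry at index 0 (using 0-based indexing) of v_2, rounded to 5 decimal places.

Lv0 = (29.000000, 13.000000, 30.000000); divide by 30.000000 → v1 = (0.966667, 0.433333, 1.000000)
Lv1 = (10.233333, 8.833333, 13.900000); divide by 13.900000 → v2 = (0.736211, 0.635492, 1.000000)
Requested entry of v2: 307/417 = 0.73621

0.73621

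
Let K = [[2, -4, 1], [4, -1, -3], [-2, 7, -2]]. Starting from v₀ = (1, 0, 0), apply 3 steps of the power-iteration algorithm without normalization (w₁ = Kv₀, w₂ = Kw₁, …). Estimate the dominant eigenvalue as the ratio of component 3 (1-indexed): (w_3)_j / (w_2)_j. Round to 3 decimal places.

w1 = Kv₀ = (2·1 + (-4)·0 + 1·0; 4·1 + (-1)·0 + (-3)·0; (-2)·1 + 7·0 + (-2)·0) = (2, 4, -2)
w2 = Kw1 = (2·2 + (-4)·4 + 1·(-2); 4·2 + (-1)·4 + (-3)·(-2); (-2)·2 + 7·4 + (-2)·(-2)) = (-14, 10, 28)
w3 = Kw2 = (-40, -150, 42)
Ratio at component: 42 / 28 = 1.500

1.500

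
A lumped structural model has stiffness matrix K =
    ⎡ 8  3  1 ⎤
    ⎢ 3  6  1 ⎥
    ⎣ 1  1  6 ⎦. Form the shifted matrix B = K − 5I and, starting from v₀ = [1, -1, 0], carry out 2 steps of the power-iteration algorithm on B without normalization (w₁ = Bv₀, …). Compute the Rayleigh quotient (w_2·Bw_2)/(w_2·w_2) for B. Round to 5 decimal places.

5.00000

B = K − 5I has rows (3, 3, 1); (3, 1, 1); (1, 1, 1)
w1 = Bv₀ = (0, 2, 0)
w2 = Bw1 = (6, 2, 2)
Bw2 = (26, 22, 10)
w2·Bw2 = 220; w2·w2 = 44; μ ≈ 220/44 = 5.00000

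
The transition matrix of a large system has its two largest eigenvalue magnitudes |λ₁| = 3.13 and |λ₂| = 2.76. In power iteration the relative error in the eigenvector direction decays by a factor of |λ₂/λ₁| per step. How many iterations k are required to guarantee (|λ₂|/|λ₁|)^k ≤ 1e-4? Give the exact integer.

|λ₂/λ₁| = 2.76/3.13 = 0.88179
Need k ≥ ln(1e-4) / ln(0.88179) = -9.2103 / -0.1258 ≈ 73.213
Smallest integer k satisfying the bound: 74

74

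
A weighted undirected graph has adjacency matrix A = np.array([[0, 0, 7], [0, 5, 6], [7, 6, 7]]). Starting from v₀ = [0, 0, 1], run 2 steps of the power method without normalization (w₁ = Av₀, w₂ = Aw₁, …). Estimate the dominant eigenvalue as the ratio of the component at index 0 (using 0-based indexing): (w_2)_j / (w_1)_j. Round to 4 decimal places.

w1 = Av₀ = (0·0 + 0·0 + 7·1; 0·0 + 5·0 + 6·1; 7·0 + 6·0 + 7·1) = (7, 6, 7)
w2 = Aw1 = (0·7 + 0·6 + 7·7; 0·7 + 5·6 + 6·7; 7·7 + 6·6 + 7·7) = (49, 72, 134)
Ratio at component: 49 / 7 = 7.0000

7.0000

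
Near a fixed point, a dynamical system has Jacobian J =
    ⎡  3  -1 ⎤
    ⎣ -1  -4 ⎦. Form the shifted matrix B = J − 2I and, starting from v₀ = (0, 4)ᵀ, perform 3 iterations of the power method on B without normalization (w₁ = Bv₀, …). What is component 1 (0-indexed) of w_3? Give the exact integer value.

B = J − 2I has rows (1, -1); (-1, -6)
w1 = Bv₀ = (1·0 + (-1)·4; (-1)·0 + (-6)·4) = (-4, -24)
w2 = Bw1 = (1·(-4) + (-1)·(-24); (-1)·(-4) + (-6)·(-24)) = (20, 148)
w3 = Bw2 = (-128, -908)
Requested component of w3: -908

-908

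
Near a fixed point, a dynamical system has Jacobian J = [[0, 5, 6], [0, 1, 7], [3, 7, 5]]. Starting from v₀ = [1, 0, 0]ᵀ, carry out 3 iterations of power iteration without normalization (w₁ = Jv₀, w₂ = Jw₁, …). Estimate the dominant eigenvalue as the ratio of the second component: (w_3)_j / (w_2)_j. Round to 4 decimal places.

w1 = Jv₀ = (0·1 + 5·0 + 6·0; 0·1 + 1·0 + 7·0; 3·1 + 7·0 + 5·0) = (0, 0, 3)
w2 = Jw1 = (0·0 + 5·0 + 6·3; 0·0 + 1·0 + 7·3; 3·0 + 7·0 + 5·3) = (18, 21, 15)
w3 = Jw2 = (195, 126, 276)
Ratio at component: 126 / 21 = 6.0000

6.0000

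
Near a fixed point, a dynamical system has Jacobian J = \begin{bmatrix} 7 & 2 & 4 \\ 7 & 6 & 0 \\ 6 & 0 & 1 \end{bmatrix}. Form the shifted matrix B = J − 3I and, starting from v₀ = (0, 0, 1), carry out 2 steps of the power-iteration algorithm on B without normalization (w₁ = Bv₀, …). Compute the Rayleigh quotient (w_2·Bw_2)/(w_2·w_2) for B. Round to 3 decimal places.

μ ≈ 3.245

B = J − 3I has rows (4, 2, 4); (7, 3, 0); (6, 0, -2)
w1 = Bv₀ = (4·0 + 2·0 + 4·1; 7·0 + 3·0 + 0·1; 6·0 + 0·0 + (-2)·1) = (4, 0, -2)
w2 = Bw1 = (4·4 + 2·0 + 4·(-2); 7·4 + 3·0 + 0·(-2); 6·4 + 0·0 + (-2)·(-2)) = (8, 28, 28)
Bw2 = (200, 140, -8)
w2·Bw2 = 5296; w2·w2 = 1632; μ ≈ 5296/1632 = 3.245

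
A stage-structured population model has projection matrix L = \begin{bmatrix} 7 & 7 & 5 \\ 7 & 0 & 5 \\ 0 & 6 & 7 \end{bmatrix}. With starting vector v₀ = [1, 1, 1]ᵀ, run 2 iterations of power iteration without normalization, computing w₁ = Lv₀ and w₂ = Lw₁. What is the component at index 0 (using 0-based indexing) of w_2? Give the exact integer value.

282

w1 = Lv₀ = (7·1 + 7·1 + 5·1; 7·1 + 0·1 + 5·1; 0·1 + 6·1 + 7·1) = (19, 12, 13)
w2 = Lw1 = (7·19 + 7·12 + 5·13; 7·19 + 0·12 + 5·13; 0·19 + 6·12 + 7·13) = (282, 198, 163)
The requested component of w2 is 282.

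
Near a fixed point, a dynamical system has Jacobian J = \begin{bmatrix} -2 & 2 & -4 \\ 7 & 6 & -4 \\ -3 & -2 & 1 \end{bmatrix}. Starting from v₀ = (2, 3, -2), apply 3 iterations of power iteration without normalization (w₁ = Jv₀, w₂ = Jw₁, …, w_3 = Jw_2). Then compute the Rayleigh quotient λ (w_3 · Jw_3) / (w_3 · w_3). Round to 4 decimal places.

w1 = Jv₀ = ((-2)·2 + 2·3 + (-4)·(-2); 7·2 + 6·3 + (-4)·(-2); (-3)·2 + (-2)·3 + 1·(-2)) = (10, 40, -14)
w2 = Jw1 = ((-2)·10 + 2·40 + (-4)·(-14); 7·10 + 6·40 + (-4)·(-14); (-3)·10 + (-2)·40 + 1·(-14)) = (116, 366, -124)
w3 = Jw2 = (996, 3504, -1204)
Jw3 = (9832, 32812, -11200)
w3·Jw3 = 996·9832 + 3504·32812 + (-1204)·(-11200) = 138250720; w3·w3 = 996·996 + 3504·3504 + (-1204)·(-1204) = 14719648
λ ≈ 138250720/14719648 = 9.3923

9.3923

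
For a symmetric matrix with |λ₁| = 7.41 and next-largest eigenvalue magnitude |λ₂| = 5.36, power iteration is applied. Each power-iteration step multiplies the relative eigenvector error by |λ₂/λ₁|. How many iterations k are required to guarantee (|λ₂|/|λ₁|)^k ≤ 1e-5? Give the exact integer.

|λ₂/λ₁| = 5.36/7.41 = 0.72335
Need k ≥ ln(1e-5) / ln(0.72335) = -11.5129 / -0.3239 ≈ 35.548
Smallest integer k satisfying the bound: 36

36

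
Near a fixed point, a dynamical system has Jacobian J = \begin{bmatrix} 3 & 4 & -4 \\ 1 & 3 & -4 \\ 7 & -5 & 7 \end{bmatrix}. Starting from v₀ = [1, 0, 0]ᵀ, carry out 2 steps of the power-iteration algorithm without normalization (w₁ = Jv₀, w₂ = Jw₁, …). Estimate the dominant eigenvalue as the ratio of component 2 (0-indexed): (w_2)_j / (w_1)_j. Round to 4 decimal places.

λ ≈ 9.2857

w1 = Jv₀ = (3, 1, 7)
w2 = Jw1 = (-15, -22, 65)
Ratio at component: 65 / 7 = 9.2857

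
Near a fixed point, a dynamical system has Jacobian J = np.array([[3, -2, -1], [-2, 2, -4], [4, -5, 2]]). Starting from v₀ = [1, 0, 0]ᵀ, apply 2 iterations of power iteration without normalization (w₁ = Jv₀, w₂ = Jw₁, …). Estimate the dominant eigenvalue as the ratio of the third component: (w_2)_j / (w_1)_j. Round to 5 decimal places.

w1 = Jv₀ = (3·1 + (-2)·0 + (-1)·0; (-2)·1 + 2·0 + (-4)·0; 4·1 + (-5)·0 + 2·0) = (3, -2, 4)
w2 = Jw1 = (3·3 + (-2)·(-2) + (-1)·4; (-2)·3 + 2·(-2) + (-4)·4; 4·3 + (-5)·(-2) + 2·4) = (9, -26, 30)
Ratio at component: 30 / 4 = 7.50000

λ ≈ 7.50000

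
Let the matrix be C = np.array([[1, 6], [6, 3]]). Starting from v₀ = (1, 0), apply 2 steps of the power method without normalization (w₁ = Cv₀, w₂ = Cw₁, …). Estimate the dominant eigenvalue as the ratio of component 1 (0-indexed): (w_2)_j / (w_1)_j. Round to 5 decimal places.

w1 = Cv₀ = (1·1 + 6·0; 6·1 + 3·0) = (1, 6)
w2 = Cw1 = (1·1 + 6·6; 6·1 + 3·6) = (37, 24)
Ratio at component: 24 / 6 = 4.00000

λ ≈ 4.00000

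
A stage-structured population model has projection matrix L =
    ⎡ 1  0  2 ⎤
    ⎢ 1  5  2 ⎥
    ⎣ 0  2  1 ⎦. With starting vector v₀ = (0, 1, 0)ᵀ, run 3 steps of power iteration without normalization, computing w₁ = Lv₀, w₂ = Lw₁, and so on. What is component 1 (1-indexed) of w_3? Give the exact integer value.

28

w1 = Lv₀ = (1·0 + 0·1 + 2·0; 1·0 + 5·1 + 2·0; 0·0 + 2·1 + 1·0) = (0, 5, 2)
w2 = Lw1 = (1·0 + 0·5 + 2·2; 1·0 + 5·5 + 2·2; 0·0 + 2·5 + 1·2) = (4, 29, 12)
w3 = Lw2 = (28, 173, 70)
The requested component of w3 is 28.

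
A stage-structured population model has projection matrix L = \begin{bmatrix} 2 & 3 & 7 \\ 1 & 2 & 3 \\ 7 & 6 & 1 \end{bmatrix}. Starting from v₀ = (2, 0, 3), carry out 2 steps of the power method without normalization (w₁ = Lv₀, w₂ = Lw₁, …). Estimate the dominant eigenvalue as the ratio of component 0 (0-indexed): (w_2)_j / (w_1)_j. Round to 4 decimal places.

λ ≈ 8.0800

w1 = Lv₀ = (2·2 + 3·0 + 7·3; 1·2 + 2·0 + 3·3; 7·2 + 6·0 + 1·3) = (25, 11, 17)
w2 = Lw1 = (2·25 + 3·11 + 7·17; 1·25 + 2·11 + 3·17; 7·25 + 6·11 + 1·17) = (202, 98, 258)
Ratio at component: 202 / 25 = 8.0800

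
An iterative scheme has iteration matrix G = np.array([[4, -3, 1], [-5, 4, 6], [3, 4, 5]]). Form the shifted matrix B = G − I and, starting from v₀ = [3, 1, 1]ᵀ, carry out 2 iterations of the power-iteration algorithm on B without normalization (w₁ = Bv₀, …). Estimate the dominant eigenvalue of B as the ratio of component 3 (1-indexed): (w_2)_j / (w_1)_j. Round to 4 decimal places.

3.8235

B = G − I has rows (3, -3, 1); (-5, 3, 6); (3, 4, 4)
w1 = Bv₀ = (3·3 + (-3)·1 + 1·1; (-5)·3 + 3·1 + 6·1; 3·3 + 4·1 + 4·1) = (7, -6, 17)
w2 = Bw1 = (3·7 + (-3)·(-6) + 1·17; (-5)·7 + 3·(-6) + 6·17; 3·7 + 4·(-6) + 4·17) = (56, 49, 65)
Ratio: 65/17 = 3.8235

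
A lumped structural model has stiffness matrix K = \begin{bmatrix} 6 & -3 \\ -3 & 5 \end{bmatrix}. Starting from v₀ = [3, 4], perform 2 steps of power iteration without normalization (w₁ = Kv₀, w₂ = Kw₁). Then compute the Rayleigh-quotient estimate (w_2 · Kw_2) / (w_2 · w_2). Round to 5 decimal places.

4.52322

w1 = Kv₀ = (6·3 + (-3)·4; (-3)·3 + 5·4) = (6, 11)
w2 = Kw1 = (6·6 + (-3)·11; (-3)·6 + 5·11) = (3, 37)
Kw2 = (-93, 176)
w2·Kw2 = 3·(-93) + 37·176 = 6233; w2·w2 = 3·3 + 37·37 = 1378
λ ≈ 6233/1378 = 4.52322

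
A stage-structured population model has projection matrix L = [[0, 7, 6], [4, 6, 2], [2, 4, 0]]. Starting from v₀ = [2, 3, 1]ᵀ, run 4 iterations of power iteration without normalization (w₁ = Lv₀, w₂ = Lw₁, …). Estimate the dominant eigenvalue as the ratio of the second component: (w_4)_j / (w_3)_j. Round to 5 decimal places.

w1 = Lv₀ = (0·2 + 7·3 + 6·1; 4·2 + 6·3 + 2·1; 2·2 + 4·3 + 0·1) = (27, 28, 16)
w2 = Lw1 = (0·27 + 7·28 + 6·16; 4·27 + 6·28 + 2·16; 2·27 + 4·28 + 0·16) = (292, 308, 166)
w3 = Lw2 = (3152, 3348, 1816)
w4 = Lw3 = (34332, 36328, 19696)
Ratio at component: 36328 / 3348 = 10.85066

10.85066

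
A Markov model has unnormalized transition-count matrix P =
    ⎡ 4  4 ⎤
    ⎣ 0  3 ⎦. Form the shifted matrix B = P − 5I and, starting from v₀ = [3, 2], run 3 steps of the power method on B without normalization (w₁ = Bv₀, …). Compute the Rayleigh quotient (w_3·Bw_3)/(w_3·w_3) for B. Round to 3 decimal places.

μ ≈ -2.190

B = P − 5I has rows (-1, 4); (0, -2)
w1 = Bv₀ = ((-1)·3 + 4·2; 0·3 + (-2)·2) = (5, -4)
w2 = Bw1 = ((-1)·5 + 4·(-4); 0·5 + (-2)·(-4)) = (-21, 8)
w3 = Bw2 = (53, -16)
Bw3 = (-117, 32)
w3·Bw3 = -6713; w3·w3 = 3065; μ ≈ -6713/3065 = -2.190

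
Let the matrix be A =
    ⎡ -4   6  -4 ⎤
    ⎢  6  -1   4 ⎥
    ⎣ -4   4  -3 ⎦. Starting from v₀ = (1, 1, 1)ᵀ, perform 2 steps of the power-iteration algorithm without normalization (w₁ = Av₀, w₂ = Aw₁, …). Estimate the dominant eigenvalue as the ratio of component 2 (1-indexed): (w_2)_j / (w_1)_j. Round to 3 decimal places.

λ ≈ -3.667

w1 = Av₀ = (-2, 9, -3)
w2 = Aw1 = (74, -33, 53)
Ratio at component: -33 / 9 = -3.667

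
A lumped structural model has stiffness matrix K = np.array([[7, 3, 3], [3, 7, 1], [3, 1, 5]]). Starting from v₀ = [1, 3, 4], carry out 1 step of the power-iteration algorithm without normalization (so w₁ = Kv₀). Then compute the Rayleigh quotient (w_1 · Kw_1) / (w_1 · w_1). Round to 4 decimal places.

λ ≈ 11.0891

w1 = Kv₀ = (28, 28, 26)
Kw1 = (358, 306, 242)
w1·Kw1 = 28·358 + 28·306 + 26·242 = 24884; w1·w1 = 28·28 + 28·28 + 26·26 = 2244
λ ≈ 24884/2244 = 11.0891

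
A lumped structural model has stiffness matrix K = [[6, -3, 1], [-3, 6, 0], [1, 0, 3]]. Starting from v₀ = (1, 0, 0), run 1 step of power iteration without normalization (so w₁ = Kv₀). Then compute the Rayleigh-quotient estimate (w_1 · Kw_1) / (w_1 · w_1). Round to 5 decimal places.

w1 = Kv₀ = (6, -3, 1)
Kw1 = (46, -36, 9)
w1·Kw1 = 6·46 + (-3)·(-36) + 1·9 = 393; w1·w1 = 6·6 + (-3)·(-3) + 1·1 = 46
λ ≈ 393/46 = 8.54348

8.54348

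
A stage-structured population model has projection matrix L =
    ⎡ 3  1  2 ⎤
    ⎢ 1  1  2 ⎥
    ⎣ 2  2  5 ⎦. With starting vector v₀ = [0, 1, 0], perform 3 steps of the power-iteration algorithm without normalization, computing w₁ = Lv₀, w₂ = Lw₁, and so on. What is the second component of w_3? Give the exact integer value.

42

w1 = Lv₀ = (3·0 + 1·1 + 2·0; 1·0 + 1·1 + 2·0; 2·0 + 2·1 + 5·0) = (1, 1, 2)
w2 = Lw1 = (3·1 + 1·1 + 2·2; 1·1 + 1·1 + 2·2; 2·1 + 2·1 + 5·2) = (8, 6, 14)
w3 = Lw2 = (58, 42, 98)
The requested component of w3 is 42.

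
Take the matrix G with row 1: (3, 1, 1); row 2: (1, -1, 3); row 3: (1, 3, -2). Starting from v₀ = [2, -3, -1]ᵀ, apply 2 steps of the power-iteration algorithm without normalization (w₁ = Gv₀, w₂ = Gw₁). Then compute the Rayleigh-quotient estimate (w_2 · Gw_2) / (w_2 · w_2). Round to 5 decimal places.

λ ≈ -4.38710

w1 = Gv₀ = (3·2 + 1·(-3) + 1·(-1); 1·2 + (-1)·(-3) + 3·(-1); 1·2 + 3·(-3) + (-2)·(-1)) = (2, 2, -5)
w2 = Gw1 = (3·2 + 1·2 + 1·(-5); 1·2 + (-1)·2 + 3·(-5); 1·2 + 3·2 + (-2)·(-5)) = (3, -15, 18)
Gw2 = (12, 72, -78)
w2·Gw2 = 3·12 + (-15)·72 + 18·(-78) = -2448; w2·w2 = 3·3 + (-15)·(-15) + 18·18 = 558
λ ≈ -2448/558 = -4.38710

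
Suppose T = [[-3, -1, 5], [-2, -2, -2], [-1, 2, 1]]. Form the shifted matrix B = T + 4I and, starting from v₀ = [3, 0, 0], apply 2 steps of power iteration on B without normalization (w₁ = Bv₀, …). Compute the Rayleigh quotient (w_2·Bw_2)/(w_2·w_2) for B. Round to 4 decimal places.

μ ≈ 4.9333

B = T + 4I has rows (1, -1, 5); (-2, 2, -2); (-1, 2, 5)
w1 = Bv₀ = (3, -6, -3)
w2 = Bw1 = (-6, -12, -30)
Bw2 = (-144, 48, -168)
w2·Bw2 = 5328; w2·w2 = 1080; μ ≈ 5328/1080 = 4.9333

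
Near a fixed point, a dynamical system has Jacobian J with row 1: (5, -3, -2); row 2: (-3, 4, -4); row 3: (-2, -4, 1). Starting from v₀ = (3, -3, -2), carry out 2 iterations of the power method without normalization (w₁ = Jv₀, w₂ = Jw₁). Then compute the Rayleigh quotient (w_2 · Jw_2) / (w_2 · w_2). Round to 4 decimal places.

7.5379

w1 = Jv₀ = (5·3 + (-3)·(-3) + (-2)·(-2); (-3)·3 + 4·(-3) + (-4)·(-2); (-2)·3 + (-4)·(-3) + 1·(-2)) = (28, -13, 4)
w2 = Jw1 = (5·28 + (-3)·(-13) + (-2)·4; (-3)·28 + 4·(-13) + (-4)·4; (-2)·28 + (-4)·(-13) + 1·4) = (171, -152, 0)
Jw2 = (1311, -1121, 266)
w2·Jw2 = 171·1311 + (-152)·(-1121) + 0·266 = 394573; w2·w2 = 171·171 + (-152)·(-152) + 0·0 = 52345
λ ≈ 394573/52345 = 7.5379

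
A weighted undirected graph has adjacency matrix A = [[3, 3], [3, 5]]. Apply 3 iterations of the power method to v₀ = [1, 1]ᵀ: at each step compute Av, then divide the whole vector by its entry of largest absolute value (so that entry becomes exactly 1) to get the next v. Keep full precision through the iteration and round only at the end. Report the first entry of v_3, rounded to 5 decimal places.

Av0 = (6.000000, 8.000000); divide by 8.000000 → v1 = (0.750000, 1.000000)
Av1 = (5.250000, 7.250000); divide by 7.250000 → v2 = (0.724138, 1.000000)
Av2 = (5.172414, 7.172414); divide by 7.172414 → v3 = (0.721154, 1.000000)
Requested entry of v3: 300/416 = 0.72115

0.72115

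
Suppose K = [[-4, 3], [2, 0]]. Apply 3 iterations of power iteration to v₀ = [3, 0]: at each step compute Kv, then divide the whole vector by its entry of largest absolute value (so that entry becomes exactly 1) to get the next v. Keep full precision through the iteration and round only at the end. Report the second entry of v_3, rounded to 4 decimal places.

-0.3929

Kv0 = (-12.00000, 6.00000); divide by -12.00000 → v1 = (1.00000, -0.50000)
Kv1 = (-5.50000, 2.00000); divide by -5.50000 → v2 = (1.00000, -0.36364)
Kv2 = (-5.09091, 2.00000); divide by -5.09091 → v3 = (1.00000, -0.39286)
Requested entry of v3: 132/-336 = -0.3929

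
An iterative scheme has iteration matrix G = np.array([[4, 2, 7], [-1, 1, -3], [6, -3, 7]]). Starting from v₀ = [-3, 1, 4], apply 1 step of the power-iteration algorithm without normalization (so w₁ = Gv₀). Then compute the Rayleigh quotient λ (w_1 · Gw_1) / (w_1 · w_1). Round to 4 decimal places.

w1 = Gv₀ = (4·(-3) + 2·1 + 7·4; (-1)·(-3) + 1·1 + (-3)·4; 6·(-3) + (-3)·1 + 7·4) = (18, -8, 7)
Gw1 = (105, -47, 181)
w1·Gw1 = 18·105 + (-8)·(-47) + 7·181 = 3533; w1·w1 = 18·18 + (-8)·(-8) + 7·7 = 437
λ ≈ 3533/437 = 8.0847

8.0847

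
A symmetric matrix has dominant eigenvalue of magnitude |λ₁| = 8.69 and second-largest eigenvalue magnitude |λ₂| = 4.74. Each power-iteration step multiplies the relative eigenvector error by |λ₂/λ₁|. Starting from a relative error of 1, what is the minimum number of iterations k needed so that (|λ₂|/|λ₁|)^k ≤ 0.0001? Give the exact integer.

16

|λ₂/λ₁| = 4.74/8.69 = 0.54545
Need k ≥ ln(0.0001) / ln(0.54545) = -9.2103 / -0.6061 ≈ 15.195
Smallest integer k satisfying the bound: 16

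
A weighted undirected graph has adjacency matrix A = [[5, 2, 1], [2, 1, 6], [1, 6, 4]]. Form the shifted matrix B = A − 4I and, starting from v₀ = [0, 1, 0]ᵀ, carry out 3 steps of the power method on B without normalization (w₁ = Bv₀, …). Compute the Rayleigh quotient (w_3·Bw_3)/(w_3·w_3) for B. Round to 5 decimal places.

B = A − 4I has rows (1, 2, 1); (2, -3, 6); (1, 6, 0)
w1 = Bv₀ = (2, -3, 6)
w2 = Bw1 = (2, 49, -16)
w3 = Bw2 = (84, -239, 296)
Bw3 = (-98, 2661, -1350)
w3·Bw3 = -1043811; w3·w3 = 151793; μ ≈ -1043811/151793 = -6.87654

μ ≈ -6.87654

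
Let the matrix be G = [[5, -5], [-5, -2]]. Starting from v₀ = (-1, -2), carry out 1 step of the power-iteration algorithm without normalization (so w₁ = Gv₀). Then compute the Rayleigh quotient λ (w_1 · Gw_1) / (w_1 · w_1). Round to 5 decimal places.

-4.59434

w1 = Gv₀ = (5·(-1) + (-5)·(-2); (-5)·(-1) + (-2)·(-2)) = (5, 9)
Gw1 = (-20, -43)
w1·Gw1 = 5·(-20) + 9·(-43) = -487; w1·w1 = 5·5 + 9·9 = 106
λ ≈ -487/106 = -4.59434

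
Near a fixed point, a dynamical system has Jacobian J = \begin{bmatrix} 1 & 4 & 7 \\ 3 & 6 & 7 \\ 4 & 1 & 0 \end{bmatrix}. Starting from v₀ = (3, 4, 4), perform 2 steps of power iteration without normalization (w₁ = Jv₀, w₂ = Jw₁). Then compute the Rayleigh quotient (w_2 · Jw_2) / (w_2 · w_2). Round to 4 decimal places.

10.7715

w1 = Jv₀ = (47, 61, 16)
w2 = Jw1 = (403, 619, 249)
Jw2 = (4622, 6666, 2231)
w2·Jw2 = 403·4622 + 619·6666 + 249·2231 = 6544439; w2·w2 = 403·403 + 619·619 + 249·249 = 607571
λ ≈ 6544439/607571 = 10.7715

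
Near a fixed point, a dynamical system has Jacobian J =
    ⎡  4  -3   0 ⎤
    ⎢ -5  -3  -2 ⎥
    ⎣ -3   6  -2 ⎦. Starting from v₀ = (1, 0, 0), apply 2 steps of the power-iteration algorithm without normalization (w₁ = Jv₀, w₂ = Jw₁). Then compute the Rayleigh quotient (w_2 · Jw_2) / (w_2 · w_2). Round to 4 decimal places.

w1 = Jv₀ = (4·1 + (-3)·0 + 0·0; (-5)·1 + (-3)·0 + (-2)·0; (-3)·1 + 6·0 + (-2)·0) = (4, -5, -3)
w2 = Jw1 = (4·4 + (-3)·(-5) + 0·(-3); (-5)·4 + (-3)·(-5) + (-2)·(-3); (-3)·4 + 6·(-5) + (-2)·(-3)) = (31, 1, -36)
Jw2 = (121, -86, -15)
w2·Jw2 = 31·121 + 1·(-86) + (-36)·(-15) = 4205; w2·w2 = 31·31 + 1·1 + (-36)·(-36) = 2258
λ ≈ 4205/2258 = 1.8623

λ ≈ 1.8623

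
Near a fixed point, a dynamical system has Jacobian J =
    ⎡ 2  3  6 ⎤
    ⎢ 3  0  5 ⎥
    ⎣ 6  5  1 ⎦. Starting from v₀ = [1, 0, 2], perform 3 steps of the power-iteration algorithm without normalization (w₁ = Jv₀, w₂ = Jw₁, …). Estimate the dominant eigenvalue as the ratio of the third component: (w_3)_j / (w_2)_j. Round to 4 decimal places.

w1 = Jv₀ = (2·1 + 3·0 + 6·2; 3·1 + 0·0 + 5·2; 6·1 + 5·0 + 1·2) = (14, 13, 8)
w2 = Jw1 = (2·14 + 3·13 + 6·8; 3·14 + 0·13 + 5·8; 6·14 + 5·13 + 1·8) = (115, 82, 157)
w3 = Jw2 = (1418, 1130, 1257)
Ratio at component: 1257 / 157 = 8.0064

8.0064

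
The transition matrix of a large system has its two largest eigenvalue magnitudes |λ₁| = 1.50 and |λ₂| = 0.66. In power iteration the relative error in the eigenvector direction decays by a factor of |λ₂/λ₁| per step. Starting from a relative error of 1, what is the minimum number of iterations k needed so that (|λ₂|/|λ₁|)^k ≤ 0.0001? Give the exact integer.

12

|λ₂/λ₁| = 0.66/1.50 = 0.44000
Need k ≥ ln(0.0001) / ln(0.44000) = -9.2103 / -0.8210 ≈ 11.219
Smallest integer k satisfying the bound: 12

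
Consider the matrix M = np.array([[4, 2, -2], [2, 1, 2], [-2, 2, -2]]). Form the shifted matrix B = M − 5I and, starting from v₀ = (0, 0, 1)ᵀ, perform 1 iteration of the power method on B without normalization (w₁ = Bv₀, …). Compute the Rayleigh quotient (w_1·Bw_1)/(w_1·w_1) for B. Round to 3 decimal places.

B = M − 5I has rows (-1, 2, -2); (2, -4, 2); (-2, 2, -7)
w1 = Bv₀ = (-2, 2, -7)
Bw1 = (20, -26, 57)
w1·Bw1 = -491; w1·w1 = 57; μ ≈ -491/57 = -8.614

μ ≈ -8.614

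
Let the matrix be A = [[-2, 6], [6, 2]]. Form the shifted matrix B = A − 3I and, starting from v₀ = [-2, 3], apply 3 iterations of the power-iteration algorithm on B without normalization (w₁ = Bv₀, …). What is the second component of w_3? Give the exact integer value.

B = A − 3I has rows (-5, 6); (6, -1)
w1 = Bv₀ = ((-5)·(-2) + 6·3; 6·(-2) + (-1)·3) = (28, -15)
w2 = Bw1 = ((-5)·28 + 6·(-15); 6·28 + (-1)·(-15)) = (-230, 183)
w3 = Bw2 = (2248, -1563)
Requested component of w3: -1563

-1563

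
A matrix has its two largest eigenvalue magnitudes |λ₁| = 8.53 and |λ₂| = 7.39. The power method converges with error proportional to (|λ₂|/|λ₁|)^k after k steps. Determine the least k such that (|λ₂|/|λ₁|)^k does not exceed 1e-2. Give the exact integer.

|λ₂/λ₁| = 7.39/8.53 = 0.86635
Need k ≥ ln(1e-2) / ln(0.86635) = -4.6052 / -0.1435 ≈ 32.100
Smallest integer k satisfying the bound: 33

33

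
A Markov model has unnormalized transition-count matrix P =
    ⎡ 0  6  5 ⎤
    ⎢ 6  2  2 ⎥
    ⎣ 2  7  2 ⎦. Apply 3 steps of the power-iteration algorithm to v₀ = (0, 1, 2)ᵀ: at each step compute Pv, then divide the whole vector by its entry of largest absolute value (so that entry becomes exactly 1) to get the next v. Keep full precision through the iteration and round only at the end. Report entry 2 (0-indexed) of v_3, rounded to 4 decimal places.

Pv0 = (16.00000, 6.00000, 11.00000); divide by 16.00000 → v1 = (1.00000, 0.37500, 0.68750)
Pv1 = (5.68750, 8.12500, 6.00000); divide by 8.12500 → v2 = (0.70000, 1.00000, 0.73846)
Pv2 = (9.69231, 7.67692, 9.87692); divide by 9.87692 → v3 = (0.98131, 0.77726, 1.00000)
Requested entry of v3: 1284/1284 = 1.0000

1.0000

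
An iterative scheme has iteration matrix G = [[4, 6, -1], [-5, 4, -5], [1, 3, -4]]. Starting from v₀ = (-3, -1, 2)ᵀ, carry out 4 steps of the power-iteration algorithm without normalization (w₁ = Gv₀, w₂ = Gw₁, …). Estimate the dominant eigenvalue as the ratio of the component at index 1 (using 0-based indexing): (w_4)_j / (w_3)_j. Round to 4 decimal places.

λ ≈ -2.6854

w1 = Gv₀ = (4·(-3) + 6·(-1) + (-1)·2; (-5)·(-3) + 4·(-1) + (-5)·2; 1·(-3) + 3·(-1) + (-4)·2) = (-20, 1, -14)
w2 = Gw1 = (4·(-20) + 6·1 + (-1)·(-14); (-5)·(-20) + 4·1 + (-5)·(-14); 1·(-20) + 3·1 + (-4)·(-14)) = (-60, 174, 39)
w3 = Gw2 = (765, 801, 306)
w4 = Gw3 = (7560, -2151, 1944)
Ratio at component: -2151 / 801 = -2.6854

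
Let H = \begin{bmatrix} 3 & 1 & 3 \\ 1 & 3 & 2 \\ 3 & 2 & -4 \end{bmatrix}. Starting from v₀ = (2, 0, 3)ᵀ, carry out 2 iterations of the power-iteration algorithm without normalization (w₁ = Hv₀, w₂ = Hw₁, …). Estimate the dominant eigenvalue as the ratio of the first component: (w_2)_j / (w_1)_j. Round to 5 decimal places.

w1 = Hv₀ = (15, 8, -6)
w2 = Hw1 = (35, 27, 85)
Ratio at component: 35 / 15 = 2.33333

2.33333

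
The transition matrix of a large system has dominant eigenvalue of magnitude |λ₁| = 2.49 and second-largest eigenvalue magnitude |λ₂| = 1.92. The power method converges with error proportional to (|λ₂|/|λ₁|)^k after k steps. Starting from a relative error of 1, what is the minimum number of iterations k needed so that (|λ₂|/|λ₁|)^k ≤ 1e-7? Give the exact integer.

|λ₂/λ₁| = 1.92/2.49 = 0.77108
Need k ≥ ln(1e-7) / ln(0.77108) = -16.1181 / -0.2600 ≈ 62.003
Smallest integer k satisfying the bound: 63

63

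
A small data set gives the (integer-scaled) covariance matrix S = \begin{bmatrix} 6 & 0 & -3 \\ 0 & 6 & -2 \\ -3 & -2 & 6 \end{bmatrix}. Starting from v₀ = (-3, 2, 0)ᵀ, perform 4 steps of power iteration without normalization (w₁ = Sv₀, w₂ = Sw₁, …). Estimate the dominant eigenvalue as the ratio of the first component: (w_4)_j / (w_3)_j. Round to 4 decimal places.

w1 = Sv₀ = (6·(-3) + 0·2 + (-3)·0; 0·(-3) + 6·2 + (-2)·0; (-3)·(-3) + (-2)·2 + 6·0) = (-18, 12, 5)
w2 = Sw1 = (6·(-18) + 0·12 + (-3)·5; 0·(-18) + 6·12 + (-2)·5; (-3)·(-18) + (-2)·12 + 6·5) = (-123, 62, 60)
w3 = Sw2 = (-918, 252, 605)
w4 = Sw3 = (-7323, 302, 5880)
Ratio at component: -7323 / -918 = 7.9771

7.9771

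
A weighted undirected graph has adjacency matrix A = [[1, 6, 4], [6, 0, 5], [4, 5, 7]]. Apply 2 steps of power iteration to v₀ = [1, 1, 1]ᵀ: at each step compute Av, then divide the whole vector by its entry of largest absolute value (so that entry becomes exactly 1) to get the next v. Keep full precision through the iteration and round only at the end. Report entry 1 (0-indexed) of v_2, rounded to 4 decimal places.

0.6919

Av0 = (11.00000, 11.00000, 16.00000); divide by 16.00000 → v1 = (0.68750, 0.68750, 1.00000)
Av1 = (8.81250, 9.12500, 13.18750); divide by 13.18750 → v2 = (0.66825, 0.69194, 1.00000)
Requested entry of v2: 146/211 = 0.6919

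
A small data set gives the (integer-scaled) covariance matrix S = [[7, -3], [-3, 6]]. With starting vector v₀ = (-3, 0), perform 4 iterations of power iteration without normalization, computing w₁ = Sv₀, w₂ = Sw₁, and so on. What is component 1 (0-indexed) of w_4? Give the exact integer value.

12051

w1 = Sv₀ = (-21, 9)
w2 = Sw1 = (-174, 117)
w3 = Sw2 = (-1569, 1224)
w4 = Sw3 = (-14655, 12051)
The requested component of w4 is 12051.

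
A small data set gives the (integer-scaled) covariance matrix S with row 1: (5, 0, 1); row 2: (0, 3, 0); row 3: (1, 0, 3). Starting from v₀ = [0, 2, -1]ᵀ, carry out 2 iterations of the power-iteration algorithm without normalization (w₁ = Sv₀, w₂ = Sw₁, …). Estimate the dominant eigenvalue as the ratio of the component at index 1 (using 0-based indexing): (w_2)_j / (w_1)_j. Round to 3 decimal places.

w1 = Sv₀ = (-1, 6, -3)
w2 = Sw1 = (-8, 18, -10)
Ratio at component: 18 / 6 = 3.000

λ ≈ 3.000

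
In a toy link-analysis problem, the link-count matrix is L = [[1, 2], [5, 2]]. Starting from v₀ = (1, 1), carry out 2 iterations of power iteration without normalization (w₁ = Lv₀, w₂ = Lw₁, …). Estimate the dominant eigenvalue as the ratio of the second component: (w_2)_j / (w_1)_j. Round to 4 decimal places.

w1 = Lv₀ = (3, 7)
w2 = Lw1 = (17, 29)
Ratio at component: 29 / 7 = 4.1429

4.1429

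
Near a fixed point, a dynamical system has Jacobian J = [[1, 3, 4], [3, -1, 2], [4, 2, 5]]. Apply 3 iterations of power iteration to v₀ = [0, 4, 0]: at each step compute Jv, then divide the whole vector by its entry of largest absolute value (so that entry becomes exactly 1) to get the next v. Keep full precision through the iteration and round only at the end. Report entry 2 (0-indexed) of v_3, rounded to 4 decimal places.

1.0000

Jv0 = (12.00000, -4.00000, 8.00000); divide by 12.00000 → v1 = (1.00000, -0.33333, 0.66667)
Jv1 = (2.66667, 4.66667, 6.66667); divide by 6.66667 → v2 = (0.40000, 0.70000, 1.00000)
Jv2 = (6.50000, 2.50000, 8.00000); divide by 8.00000 → v3 = (0.81250, 0.31250, 1.00000)
Requested entry of v3: 640/640 = 1.0000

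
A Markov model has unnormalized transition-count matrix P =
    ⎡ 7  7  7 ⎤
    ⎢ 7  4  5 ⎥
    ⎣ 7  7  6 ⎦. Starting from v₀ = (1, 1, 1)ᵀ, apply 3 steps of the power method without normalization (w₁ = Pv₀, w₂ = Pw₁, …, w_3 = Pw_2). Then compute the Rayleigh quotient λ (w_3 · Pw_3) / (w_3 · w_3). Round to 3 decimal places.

19.099

w1 = Pv₀ = (7·1 + 7·1 + 7·1; 7·1 + 4·1 + 5·1; 7·1 + 7·1 + 6·1) = (21, 16, 20)
w2 = Pw1 = (7·21 + 7·16 + 7·20; 7·21 + 4·16 + 5·20; 7·21 + 7·16 + 6·20) = (399, 311, 379)
w3 = Pw2 = (7623, 5932, 7244)
Pw3 = (145593, 113309, 138349)
w3·Pw3 = 7623·145593 + 5932·113309 + 7244·138349 = 2784204583; w3·w3 = 7623·7623 + 5932·5932 + 7244·7244 = 145774289
λ ≈ 2784204583/145774289 = 19.099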